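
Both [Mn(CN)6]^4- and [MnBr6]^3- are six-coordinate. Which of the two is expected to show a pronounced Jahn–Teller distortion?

[MnBr6]^3-

[Mn(CN)6]^4-: Ligand charges: each cyanide is −1. With an overall charge of −4 the manganese centre must be in the +2 oxidation state. Mn sits in group 7, so the d-electron count is 7 − 2 = 5. Cyanide is a strong-field ligand (high in the spectrochemical series) for a first-row metal, so the complex is low-spin. The d⁵ configuration leaves the e_g set evenly filled (or empty) — no strong Jahn–Teller driving force.
[MnBr6]^3-: Ligand charges: each bromide is −1. With an overall charge of −3 the manganese centre must be in the +3 oxidation state. Group 7 minus oxidation state 3 gives a d⁴ configuration. Bromide is a weak-field ligand for a first-row metal, so the complex is high-spin. The t₂g³e_g¹ (high-spin) configuration has an unevenly filled e_g set; the Jahn–Teller theorem predicts a tetragonal distortion (typically axial elongation) to lift the degeneracy.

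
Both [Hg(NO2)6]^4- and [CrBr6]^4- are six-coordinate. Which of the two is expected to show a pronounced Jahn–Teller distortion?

[CrBr6]^4-

[Hg(NO2)6]^4-: Ligand charges: each nitro (N-bound nitrite) is −1. With an overall charge of −4 the mercury centre must be in the +2 oxidation state. Hg sits in group 12, so the d-electron count is 12 − 2 = 10. The d¹⁰ configuration leaves the e_g set evenly filled (or empty) — no strong Jahn–Teller driving force.
[CrBr6]^4-: Each bromide is −1; balancing the −4 overall charge requires Cr(II). Group 6 minus oxidation state 2 gives a d⁴ configuration. Bromide is a weak-field ligand for a first-row metal, so the complex is high-spin. The t₂g³e_g¹ (high-spin) configuration has an unevenly filled e_g set; the Jahn–Teller theorem predicts a tetragonal distortion (typically axial elongation) to lift the degeneracy.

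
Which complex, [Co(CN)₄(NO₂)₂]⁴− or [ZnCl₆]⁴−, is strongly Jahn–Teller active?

[Co(CN)₄(NO₂)₂]⁴−

[Co(CN)₄(NO₂)₂]⁴−: Ligand charges: each cyanide is −1; each nitro (N-bound nitrite) is −1. With an overall charge of −4 the cobalt centre must be in the +2 oxidation state. Cobalt is a group-9 element; Co(II) is therefore d⁷. Cyanide and nitro (N-bound nitrite) are strong-field ligands (high in the spectrochemical series) for a first-row metal, so the complex is low-spin. The t₂g⁶e_g¹ (low-spin) configuration has an unevenly filled e_g set; the Jahn–Teller theorem predicts a tetragonal distortion (typically axial elongation) to lift the degeneracy.
[ZnCl₆]⁴−: Each chloride is −1; balancing the −4 overall charge requires Zn(II). Zn sits in group 12, so the d-electron count is 12 − 2 = 10. The d¹⁰ configuration leaves the e_g set evenly filled (or empty) — no strong Jahn–Teller driving force.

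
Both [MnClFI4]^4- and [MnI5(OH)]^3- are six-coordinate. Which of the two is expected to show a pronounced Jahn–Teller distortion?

[MnI5(OH)]^3-

[MnClFI4]^4-: Each chloride is −1; each fluoride is −1; each iodide is −1; balancing the −4 overall charge requires Mn(II). Group 7 minus oxidation state 2 gives a d⁵ configuration. Chloride, fluoride, and iodide are weak-field ligands for a first-row metal, so the complex is high-spin. The d⁵ configuration leaves the e_g set evenly filled (or empty) — no strong Jahn–Teller driving force.
[MnI5(OH)]^3-: Summing ligand charges against the −3 overall charge gives an oxidation state of +3 for manganese. Manganese is a group-7 element; Mn(III) is therefore d⁴. Hydroxide and iodide are weak-field ligands for a first-row metal, so the complex is high-spin. The t₂g³e_g¹ (high-spin) configuration has an unevenly filled e_g set; the Jahn–Teller theorem predicts a tetragonal distortion (typically axial elongation) to lift the degeneracy.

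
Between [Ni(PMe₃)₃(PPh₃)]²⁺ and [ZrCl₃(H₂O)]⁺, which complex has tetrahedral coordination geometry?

[ZrCl₃(H₂O)]⁺

For [Ni(PMe₃)₃(PPh₃)]²⁺: Ligand charges: trimethylphosphine is neutral; triphenylphosphine is neutral. With an overall charge of +2 the nickel centre must be in the +2 oxidation state. Group 10 minus oxidation state 2 gives a d⁸ configuration. Trimethylphosphine and triphenylphosphine are strong-field ligands (high in the spectrochemical series). A 3d d⁸ ion with strong-field ligands gains enough CFSE to favour square planar over tetrahedral. → square planar.
For [ZrCl₃(H₂O)]⁺: Each chloride is −1; water is neutral; balancing the +1 overall charge requires Zr(IV). Zirconium is a group-4 element; Zr(IV) is therefore d⁰. A d⁰ ion has no crystal-field stabilisation preference between square planar and tetrahedral, so four ligands adopt the sterically favoured tetrahedral geometry. → tetrahedral.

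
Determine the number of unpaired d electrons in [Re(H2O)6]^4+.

Water is neutral; balancing the +4 overall charge requires Re(IV).
Group 7 minus oxidation state 4 gives a d³ configuration.
In an octahedral field the d³ configuration is t₂g³e_g⁰ (only one arrangement possible), giving 3 unpaired electrons.

3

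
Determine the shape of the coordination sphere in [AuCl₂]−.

linear

Summing ligand charges against the −1 overall charge gives an oxidation state of +1 for gold.
Group 11 minus oxidation state 1 gives a d¹⁰ configuration.
With 2 monodentate ligands the coordination number is 2.
A d¹⁰ ion with only two ligands adopts a linear arrangement (sp hybridisation; no CFSE preference).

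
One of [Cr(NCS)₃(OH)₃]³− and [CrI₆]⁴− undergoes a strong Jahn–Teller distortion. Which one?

[CrI₆]⁴−

[Cr(NCS)₃(OH)₃]³−: Summing ligand charges against the −3 overall charge gives an oxidation state of +3 for chromium. Group 6 minus oxidation state 3 gives a d³ configuration. The d³ configuration leaves the e_g set evenly filled (or empty) — no strong Jahn–Teller driving force.
[CrI₆]⁴−: Ligand charges: each iodide is −1. With an overall charge of −4 the chromium centre must be in the +2 oxidation state. Chromium is a group-6 element; Cr(II) is therefore d⁴. Iodide is a weak-field ligand for a first-row metal, so the complex is high-spin. The t₂g³e_g¹ (high-spin) configuration has an unevenly filled e_g set; the Jahn–Teller theorem predicts a tetragonal distortion (typically axial elongation) to lift the degeneracy.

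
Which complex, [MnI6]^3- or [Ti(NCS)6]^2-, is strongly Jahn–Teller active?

[MnI6]^3-: Summing ligand charges against the −3 overall charge gives an oxidation state of +3 for manganese. Manganese is a group-7 element; Mn(III) is therefore d⁴. Iodide is a weak-field ligand for a first-row metal, so the complex is high-spin. The t₂g³e_g¹ (high-spin) configuration has an unevenly filled e_g set; the Jahn–Teller theorem predicts a tetragonal distortion (typically axial elongation) to lift the degeneracy.
[Ti(NCS)6]^2-: Summing ligand charges against the −2 overall charge gives an oxidation state of +4 for titanium. Titanium is a group-4 element; Ti(IV) is therefore d⁰. The d⁰ configuration leaves the e_g set evenly filled (or empty) — no strong Jahn–Teller driving force.

[MnI6]^3-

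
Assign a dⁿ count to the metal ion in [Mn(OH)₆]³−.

Ligand charges: each hydroxide is −1. With an overall charge of −3 the manganese centre must be in the +3 oxidation state.
Manganese is a group-7 element; Mn(III) is therefore d⁴.

d4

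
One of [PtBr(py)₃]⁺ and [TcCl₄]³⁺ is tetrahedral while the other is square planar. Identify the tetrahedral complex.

[TcCl₄]³⁺

For [PtBr(py)₃]⁺: Ligand charges: each bromide is −1; pyridine is neutral. With an overall charge of +1 the platinum centre must be in the +2 oxidation state. Pt sits in group 10, so the d-electron count is 10 − 2 = 8. A 5d d⁸ ion has a large crystal-field splitting; square planar leaves the high-energy d_{x²−y²} orbital empty and maximises CFSE. → square planar.
For [TcCl₄]³⁺: Ligand charges: each chloride is −1. With an overall charge of +3 the technetium centre must be in the +7 oxidation state. Technetium is a group-7 element; Tc(VII) is therefore d⁰. A d⁰ ion has no crystal-field stabilisation preference between square planar and tetrahedral, so four ligands adopt the sterically favoured tetrahedral geometry. → tetrahedral.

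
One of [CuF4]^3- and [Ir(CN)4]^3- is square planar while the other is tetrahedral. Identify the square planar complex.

For [CuF4]^3-: Each fluoride is −1; balancing the −3 overall charge requires Cu(I). Group 11 minus oxidation state 1 gives a d¹⁰ configuration. A d¹⁰ ion has no crystal-field stabilisation preference between square planar and tetrahedral, so four ligands adopt the sterically favoured tetrahedral geometry. → tetrahedral.
For [Ir(CN)4]^3-: Ligand charges: each cyanide is −1. With an overall charge of −3 the iridium centre must be in the +1 oxidation state. Group 9 minus oxidation state 1 gives a d⁸ configuration. A 5d d⁸ ion has a large crystal-field splitting; square planar leaves the high-energy d_{x²−y²} orbital empty and maximises CFSE. → square planar.

[Ir(CN)4]^3-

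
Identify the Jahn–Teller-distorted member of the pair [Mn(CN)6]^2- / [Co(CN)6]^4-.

[Mn(CN)6]^2-: Summing ligand charges against the −2 overall charge gives an oxidation state of +4 for manganese. Mn sits in group 7, so the d-electron count is 7 − 4 = 3. The d³ configuration leaves the e_g set evenly filled (or empty) — no strong Jahn–Teller driving force.
[Co(CN)6]^4-: Each cyanide is −1; balancing the −4 overall charge requires Co(II). Group 9 minus oxidation state 2 gives a d⁷ configuration. Cyanide is a strong-field ligand (high in the spectrochemical series) for a first-row metal, so the complex is low-spin. The t₂g⁶e_g¹ (low-spin) configuration has an unevenly filled e_g set; the Jahn–Teller theorem predicts a tetragonal distortion (typically axial elongation) to lift the degeneracy.

[Co(CN)6]^4-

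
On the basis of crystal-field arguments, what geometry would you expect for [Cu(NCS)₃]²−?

Summing ligand charges against the −2 overall charge gives an oxidation state of +1 for copper.
Group 11 minus oxidation state 1 gives a d¹⁰ configuration.
With 3 monodentate ligands the coordination number is 3.
Three ligands around a d¹⁰ centre minimise repulsion in a trigonal-planar arrangement.

trigonal planar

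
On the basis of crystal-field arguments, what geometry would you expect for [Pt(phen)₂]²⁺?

Ligand charges: 1,10-phenanthroline is neutral. With an overall charge of +2 the platinum centre must be in the +2 oxidation state.
Group 10 minus oxidation state 2 gives a d⁸ configuration.
Counting donor atoms: 2×1,10-phenanthroline (bidentate) → 4 donors. Coordination number = 4.
A 5d d⁸ ion has a large crystal-field splitting; square planar leaves the high-energy d_{x²−y²} orbital empty and maximises CFSE.

square planar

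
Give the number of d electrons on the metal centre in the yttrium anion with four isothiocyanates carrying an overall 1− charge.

Ligand charges: each isothiocyanate is −1. With an overall charge of −1 the yttrium centre must be in the +3 oxidation state.
Yttrium is a group-3 element; Y(III) is therefore d⁰.

d⁰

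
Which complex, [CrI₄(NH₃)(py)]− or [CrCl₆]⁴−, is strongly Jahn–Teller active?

[CrCl₆]⁴−

[CrI₄(NH₃)(py)]−: Each iodide is −1; ammonia is neutral; pyridine is neutral; balancing the −1 overall charge requires Cr(III). Chromium is a group-6 element; Cr(III) is therefore d³. The d³ configuration leaves the e_g set evenly filled (or empty) — no strong Jahn–Teller driving force.
[CrCl₆]⁴−: Ligand charges: each chloride is −1. With an overall charge of −4 the chromium centre must be in the +2 oxidation state. Cr sits in group 6, so the d-electron count is 6 − 2 = 4. Chloride is a weak-field ligand for a first-row metal, so the complex is high-spin. The t₂g³e_g¹ (high-spin) configuration has an unevenly filled e_g set; the Jahn–Teller theorem predicts a tetragonal distortion (typically axial elongation) to lift the degeneracy.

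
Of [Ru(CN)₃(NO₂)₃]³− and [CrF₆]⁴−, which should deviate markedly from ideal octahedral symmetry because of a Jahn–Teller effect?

[Ru(CN)₃(NO₂)₃]³−: Each cyanide is −1; each nitro (N-bound nitrite) is −1; balancing the −3 overall charge requires Ru(III). Group 8 minus oxidation state 3 gives a d⁵ configuration. A 4d ion has a large Δₒ and is invariably low-spin. The d⁵ configuration leaves the e_g set evenly filled (or empty) — no strong Jahn–Teller driving force.
[CrF₆]⁴−: Summing ligand charges against the −4 overall charge gives an oxidation state of +2 for chromium. Chromium is a group-6 element; Cr(II) is therefore d⁴. Fluoride is a weak-field ligand for a first-row metal, so the complex is high-spin. The t₂g³e_g¹ (high-spin) configuration has an unevenly filled e_g set; the Jahn–Teller theorem predicts a tetragonal distortion (typically axial elongation) to lift the degeneracy.

[CrF₆]⁴−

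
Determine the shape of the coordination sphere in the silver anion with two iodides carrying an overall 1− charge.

linear

Summing ligand charges against the −1 overall charge gives an oxidation state of +1 for silver.
Silver is a group-11 element; Ag(I) is therefore d¹⁰.
Coordination number: 2.
A d¹⁰ ion with only two ligands adopts a linear arrangement (sp hybridisation; no CFSE preference).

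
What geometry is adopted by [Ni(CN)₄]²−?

square planar

Ligand charges: each cyanide is −1. With an overall charge of −2 the nickel centre must be in the +2 oxidation state.
Nickel is a group-10 element; Ni(II) is therefore d⁸.
With 4 monodentate ligands the coordination number is 4.
Cyanide is a strong-field ligand (high in the spectrochemical series).
A 3d d⁸ ion with strong-field ligands gains enough CFSE to favour square planar over tetrahedral.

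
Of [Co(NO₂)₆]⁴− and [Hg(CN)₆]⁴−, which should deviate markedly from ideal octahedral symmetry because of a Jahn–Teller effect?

[Co(NO₂)₆]⁴−: Summing ligand charges against the −4 overall charge gives an oxidation state of +2 for cobalt. Group 9 minus oxidation state 2 gives a d⁷ configuration. Nitro (N-bound nitrite) is a strong-field ligand (high in the spectrochemical series) for a first-row metal, so the complex is low-spin. The t₂g⁶e_g¹ (low-spin) configuration has an unevenly filled e_g set; the Jahn–Teller theorem predicts a tetragonal distortion (typically axial elongation) to lift the degeneracy.
[Hg(CN)₆]⁴−: Summing ligand charges against the −4 overall charge gives an oxidation state of +2 for mercury. Hg sits in group 12, so the d-electron count is 12 − 2 = 10. The d¹⁰ configuration leaves the e_g set evenly filled (or empty) — no strong Jahn–Teller driving force.

[Co(NO₂)₆]⁴−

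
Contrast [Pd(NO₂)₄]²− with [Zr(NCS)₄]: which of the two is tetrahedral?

[Zr(NCS)₄]

For [Pd(NO₂)₄]²−: Ligand charges: each nitro (N-bound nitrite) is −1. With an overall charge of −2 the palladium centre must be in the +2 oxidation state. Palladium is a group-10 element; Pd(II) is therefore d⁸. A 4d d⁸ ion has a large crystal-field splitting; square planar leaves the high-energy d_{x²−y²} orbital empty and maximises CFSE. → square planar.
For [Zr(NCS)₄]: Each isothiocyanate is −1; balancing the 0 overall charge requires Zr(IV). Zirconium is a group-4 element; Zr(IV) is therefore d⁰. A d⁰ ion has no crystal-field stabilisation preference between square planar and tetrahedral, so four ligands adopt the sterically favoured tetrahedral geometry. → tetrahedral.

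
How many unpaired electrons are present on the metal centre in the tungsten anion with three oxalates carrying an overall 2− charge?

2 unpaired electrons

Each oxalate is −2; balancing the −2 overall charge requires W(IV).
Tungsten is a group-6 element; W(IV) is therefore d².
Counting donor atoms: 3×oxalate (bidentate) → 6 donors. Coordination number = 6.
In an octahedral field the d² configuration is t₂g²e_g⁰ (only one arrangement possible), giving 2 unpaired electrons.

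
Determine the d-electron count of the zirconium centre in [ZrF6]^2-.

Ligand charges: each fluoride is −1. With an overall charge of −2 the zirconium centre must be in the +4 oxidation state.
Zirconium is a group-4 element; Zr(IV) is therefore d⁰.

d0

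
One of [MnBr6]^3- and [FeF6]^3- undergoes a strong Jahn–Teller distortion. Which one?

[MnBr6]^3-

[MnBr6]^3-: Each bromide is −1; balancing the −3 overall charge requires Mn(III). Group 7 minus oxidation state 3 gives a d⁴ configuration. Bromide is a weak-field ligand for a first-row metal, so the complex is high-spin. The t₂g³e_g¹ (high-spin) configuration has an unevenly filled e_g set; the Jahn–Teller theorem predicts a tetragonal distortion (typically axial elongation) to lift the degeneracy.
[FeF6]^3-: Summing ligand charges against the −3 overall charge gives an oxidation state of +3 for iron. Iron is a group-8 element; Fe(III) is therefore d⁵. Fluoride is a weak-field ligand for a first-row metal, so the complex is high-spin. The d⁵ configuration leaves the e_g set evenly filled (or empty) — no strong Jahn–Teller driving force.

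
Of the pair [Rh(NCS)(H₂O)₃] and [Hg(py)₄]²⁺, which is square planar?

For [Rh(NCS)(H₂O)₃]: Each isothiocyanate is −1; water is neutral; balancing the 0 overall charge requires Rh(I). Group 9 minus oxidation state 1 gives a d⁸ configuration. A 4d d⁸ ion has a large crystal-field splitting; square planar leaves the high-energy d_{x²−y²} orbital empty and maximises CFSE. → square planar.
For [Hg(py)₄]²⁺: Ligand charges: pyridine is neutral. With an overall charge of +2 the mercury centre must be in the +2 oxidation state. Hg sits in group 12, so the d-electron count is 12 − 2 = 10. A d¹⁰ ion has no crystal-field stabilisation preference between square planar and tetrahedral, so four ligands adopt the sterically favoured tetrahedral geometry. → tetrahedral.

[Rh(NCS)(H₂O)₃]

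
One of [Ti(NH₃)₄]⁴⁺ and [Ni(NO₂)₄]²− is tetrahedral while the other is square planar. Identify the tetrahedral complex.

[Ti(NH₃)₄]⁴⁺

For [Ti(NH₃)₄]⁴⁺: Summing ligand charges against the +4 overall charge gives an oxidation state of +4 for titanium. Ti sits in group 4, so the d-electron count is 4 − 4 = 0. A d⁰ ion has no crystal-field stabilisation preference between square planar and tetrahedral, so four ligands adopt the sterically favoured tetrahedral geometry. → tetrahedral.
For [Ni(NO₂)₄]²−: Each nitro (N-bound nitrite) is −1; balancing the −2 overall charge requires Ni(II). Nickel is a group-10 element; Ni(II) is therefore d⁸. Nitro (N-bound nitrite) is a strong-field ligand (high in the spectrochemical series). A 3d d⁸ ion with strong-field ligands gains enough CFSE to favour square planar over tetrahedral. → square planar.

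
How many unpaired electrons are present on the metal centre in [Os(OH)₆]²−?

Ligand charges: each hydroxide is −1. With an overall charge of −2 the osmium centre must be in the +4 oxidation state.
Os sits in group 8, so the d-electron count is 8 − 4 = 4.
The spin state decides the count: a 5d ion has a large Δₒ and is invariably low-spin.
An octahedral low-spin d⁴ ion is t₂g⁴e_g⁰, giving 2 unpaired electrons.

2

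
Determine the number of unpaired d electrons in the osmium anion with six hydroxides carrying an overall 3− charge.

Summing ligand charges against the −3 overall charge gives an oxidation state of +3 for osmium.
Os sits in group 8, so the d-electron count is 8 − 3 = 5.
The spin state decides the count: a 5d ion has a large Δₒ and is invariably low-spin.
An octahedral low-spin d⁵ ion is t₂g⁵e_g⁰, giving 1 unpaired electron.

1 unpaired electron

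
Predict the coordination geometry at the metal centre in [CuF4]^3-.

Ligand charges: each fluoride is −1. With an overall charge of −3 the copper centre must be in the +1 oxidation state.
Group 11 minus oxidation state 1 gives a d¹⁰ configuration.
With 4 monodentate ligands the coordination number is 4.
A d¹⁰ ion has no crystal-field stabilisation preference between square planar and tetrahedral, so four ligands adopt the sterically favoured tetrahedral geometry.

tetrahedral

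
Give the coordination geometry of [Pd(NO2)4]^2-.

square planar

Summing ligand charges against the −2 overall charge gives an oxidation state of +2 for palladium.
Pd sits in group 10, so the d-electron count is 10 − 2 = 8.
Coordination number: 4.
A 4d d⁸ ion has a large crystal-field splitting; square planar leaves the high-energy d_{x²−y²} orbital empty and maximises CFSE.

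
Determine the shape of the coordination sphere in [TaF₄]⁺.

Summing ligand charges against the +1 overall charge gives an oxidation state of +5 for tantalum.
Tantalum is a group-5 element; Ta(V) is therefore d⁰.
Coordination number: 4.
A d⁰ ion has no crystal-field stabilisation preference between square planar and tetrahedral, so four ligands adopt the sterically favoured tetrahedral geometry.

tetrahedral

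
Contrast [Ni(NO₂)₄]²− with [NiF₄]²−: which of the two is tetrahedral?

[NiF₄]²−

For [Ni(NO₂)₄]²−: Ligand charges: each nitro (N-bound nitrite) is −1. With an overall charge of −2 the nickel centre must be in the +2 oxidation state. Ni sits in group 10, so the d-electron count is 10 − 2 = 8. Nitro (N-bound nitrite) is a strong-field ligand (high in the spectrochemical series). A 3d d⁸ ion with strong-field ligands gains enough CFSE to favour square planar over tetrahedral. → square planar.
For [NiF₄]²−: Summing ligand charges against the −2 overall charge gives an oxidation state of +2 for nickel. Nickel is a group-10 element; Ni(II) is therefore d⁸. Fluoride is a weak-field ligand. With weak-field ligands the CFSE gain from square planar is small, so a 3d d⁸ ion takes the sterically preferred tetrahedral geometry. → tetrahedral.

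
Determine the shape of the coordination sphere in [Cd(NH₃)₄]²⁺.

tetrahedral

Ligand charges: ammonia is neutral. With an overall charge of +2 the cadmium centre must be in the +2 oxidation state.
Cd sits in group 12, so the d-electron count is 12 − 2 = 10.
With 4 monodentate ligands the coordination number is 4.
A d¹⁰ ion has no crystal-field stabilisation preference between square planar and tetrahedral, so four ligands adopt the sterically favoured tetrahedral geometry.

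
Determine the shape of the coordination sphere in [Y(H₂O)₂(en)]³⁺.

Ligand charges: water is neutral; ethylenediamine is neutral. With an overall charge of +3 the yttrium centre must be in the +3 oxidation state.
Y sits in group 3, so the d-electron count is 3 − 3 = 0.
Counting donor atoms: 2×water (monodentate) → 2 donors; 1×ethylenediamine (bidentate) → 2 donors. Coordination number = 4.
A d⁰ ion has no crystal-field stabilisation preference between square planar and tetrahedral, so four ligands adopt the sterically favoured tetrahedral geometry.

tetrahedral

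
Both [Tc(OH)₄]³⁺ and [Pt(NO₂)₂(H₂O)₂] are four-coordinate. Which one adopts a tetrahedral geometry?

For [Tc(OH)₄]³⁺: Each hydroxide is −1; balancing the +3 overall charge requires Tc(VII). Tc sits in group 7, so the d-electron count is 7 − 7 = 0. A d⁰ ion has no crystal-field stabilisation preference between square planar and tetrahedral, so four ligands adopt the sterically favoured tetrahedral geometry. → tetrahedral.
For [Pt(NO₂)₂(H₂O)₂]: Each nitro (N-bound nitrite) is −1; water is neutral; balancing the 0 overall charge requires Pt(II). Pt sits in group 10, so the d-electron count is 10 − 2 = 8. A 5d d⁸ ion has a large crystal-field splitting; square planar leaves the high-energy d_{x²−y²} orbital empty and maximises CFSE. → square planar.

[Tc(OH)₄]³⁺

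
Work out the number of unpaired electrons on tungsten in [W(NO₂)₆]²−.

Ligand charges: each nitro (N-bound nitrite) is −1. With an overall charge of −2 the tungsten centre must be in the +4 oxidation state.
Group 6 minus oxidation state 4 gives a d² configuration.
In an octahedral field the d² configuration is t₂g²e_g⁰ (only one arrangement possible), giving 2 unpaired electrons.

2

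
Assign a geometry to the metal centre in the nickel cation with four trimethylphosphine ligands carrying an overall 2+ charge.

square planar

Ligand charges: trimethylphosphine is neutral. With an overall charge of +2 the nickel centre must be in the +2 oxidation state.
Nickel is a group-10 element; Ni(II) is therefore d⁸.
With 4 monodentate ligands the coordination number is 4.
Trimethylphosphine is a strong-field ligand (high in the spectrochemical series).
A 3d d⁸ ion with strong-field ligands gains enough CFSE to favour square planar over tetrahedral.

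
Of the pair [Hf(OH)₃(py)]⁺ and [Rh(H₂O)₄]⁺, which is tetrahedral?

[Hf(OH)₃(py)]⁺

For [Hf(OH)₃(py)]⁺: Summing ligand charges against the +1 overall charge gives an oxidation state of +4 for hafnium. Hafnium is a group-4 element; Hf(IV) is therefore d⁰. A d⁰ ion has no crystal-field stabilisation preference between square planar and tetrahedral, so four ligands adopt the sterically favoured tetrahedral geometry. → tetrahedral.
For [Rh(H₂O)₄]⁺: Ligand charges: water is neutral. With an overall charge of +1 the rhodium centre must be in the +1 oxidation state. Group 9 minus oxidation state 1 gives a d⁸ configuration. A 4d d⁸ ion has a large crystal-field splitting; square planar leaves the high-energy d_{x²−y²} orbital empty and maximises CFSE. → square planar.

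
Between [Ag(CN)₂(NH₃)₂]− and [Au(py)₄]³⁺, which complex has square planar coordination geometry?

For [Ag(CN)₂(NH₃)₂]−: Each cyanide is −1; ammonia is neutral; balancing the −1 overall charge requires Ag(I). Ag sits in group 11, so the d-electron count is 11 − 1 = 10. A d¹⁰ ion has no crystal-field stabilisation preference between square planar and tetrahedral, so four ligands adopt the sterically favoured tetrahedral geometry. → tetrahedral.
For [Au(py)₄]³⁺: Pyridine is neutral; balancing the +3 overall charge requires Au(III). Group 11 minus oxidation state 3 gives a d⁸ configuration. A 5d d⁸ ion has a large crystal-field splitting; square planar leaves the high-energy d_{x²−y²} orbital empty and maximises CFSE. → square planar.

[Au(py)₄]³⁺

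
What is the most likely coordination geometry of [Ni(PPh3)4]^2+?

square planar

Summing ligand charges against the +2 overall charge gives an oxidation state of +2 for nickel.
Ni sits in group 10, so the d-electron count is 10 − 2 = 8.
Coordination number: 4.
Triphenylphosphine is a strong-field ligand (high in the spectrochemical series).
A 3d d⁸ ion with strong-field ligands gains enough CFSE to favour square planar over tetrahedral.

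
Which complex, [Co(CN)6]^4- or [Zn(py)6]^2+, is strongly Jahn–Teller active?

[Co(CN)6]^4-: Each cyanide is −1; balancing the −4 overall charge requires Co(II). Group 9 minus oxidation state 2 gives a d⁷ configuration. Cyanide is a strong-field ligand (high in the spectrochemical series) for a first-row metal, so the complex is low-spin. The t₂g⁶e_g¹ (low-spin) configuration has an unevenly filled e_g set; the Jahn–Teller theorem predicts a tetragonal distortion (typically axial elongation) to lift the degeneracy.
[Zn(py)6]^2+: Ligand charges: pyridine is neutral. With an overall charge of +2 the zinc centre must be in the +2 oxidation state. Zinc is a group-12 element; Zn(II) is therefore d¹⁰. The d¹⁰ configuration leaves the e_g set evenly filled (or empty) — no strong Jahn–Teller driving force.

[Co(CN)6]^4-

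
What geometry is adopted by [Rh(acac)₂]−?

square planar

Ligand charges: each acetylacetonate is −1. With an overall charge of −1 the rhodium centre must be in the +1 oxidation state.
Group 9 minus oxidation state 1 gives a d⁸ configuration.
Counting donor atoms: 2×acetylacetonate (bidentate) → 4 donors. Coordination number = 4.
A 4d d⁸ ion has a large crystal-field splitting; square planar leaves the high-energy d_{x²−y²} orbital empty and maximises CFSE.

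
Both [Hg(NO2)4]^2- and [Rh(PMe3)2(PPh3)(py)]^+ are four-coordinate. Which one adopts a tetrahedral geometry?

For [Hg(NO2)4]^2-: Each nitro (N-bound nitrite) is −1; balancing the −2 overall charge requires Hg(II). Hg sits in group 12, so the d-electron count is 12 − 2 = 10. A d¹⁰ ion has no crystal-field stabilisation preference between square planar and tetrahedral, so four ligands adopt the sterically favoured tetrahedral geometry. → tetrahedral.
For [Rh(PMe3)2(PPh3)(py)]^+: Summing ligand charges against the +1 overall charge gives an oxidation state of +1 for rhodium. Rhodium is a group-9 element; Rh(I) is therefore d⁸. A 4d d⁸ ion has a large crystal-field splitting; square planar leaves the high-energy d_{x²−y²} orbital empty and maximises CFSE. → square planar.

[Hg(NO2)4]^2-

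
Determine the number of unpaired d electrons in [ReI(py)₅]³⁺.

Ligand charges: each iodide is −1; pyridine is neutral. With an overall charge of +3 the rhenium centre must be in the +4 oxidation state.
Group 7 minus oxidation state 4 gives a d³ configuration.
In an octahedral field the d³ configuration is t₂g³e_g⁰ (only one arrangement possible), giving 3 unpaired electrons.

3 unpaired electrons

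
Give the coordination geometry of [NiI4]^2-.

tetrahedral

Each iodide is −1; balancing the −2 overall charge requires Ni(II).
Nickel is a group-10 element; Ni(II) is therefore d⁸.
With 4 monodentate ligands the coordination number is 4.
Iodide is a weak-field ligand.
With weak-field ligands the CFSE gain from square planar is small, so a 3d d⁸ ion takes the sterically preferred tetrahedral geometry.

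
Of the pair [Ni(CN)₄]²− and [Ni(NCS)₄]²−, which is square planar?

[Ni(CN)₄]²−

For [Ni(CN)₄]²−: Ligand charges: each cyanide is −1. With an overall charge of −2 the nickel centre must be in the +2 oxidation state. Ni sits in group 10, so the d-electron count is 10 − 2 = 8. Cyanide is a strong-field ligand (high in the spectrochemical series). A 3d d⁸ ion with strong-field ligands gains enough CFSE to favour square planar over tetrahedral. → square planar.
For [Ni(NCS)₄]²−: Summing ligand charges against the −2 overall charge gives an oxidation state of +2 for nickel. Nickel is a group-10 element; Ni(II) is therefore d⁸. Isothiocyanate is a weak-field ligand. With weak-field ligands the CFSE gain from square planar is small, so a 3d d⁸ ion takes the sterically preferred tetrahedral geometry. → tetrahedral.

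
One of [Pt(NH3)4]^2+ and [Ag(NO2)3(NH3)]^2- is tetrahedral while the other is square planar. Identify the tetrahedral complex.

For [Pt(NH3)4]^2+: Summing ligand charges against the +2 overall charge gives an oxidation state of +2 for platinum. Platinum is a group-10 element; Pt(II) is therefore d⁸. A 5d d⁸ ion has a large crystal-field splitting; square planar leaves the high-energy d_{x²−y²} orbital empty and maximises CFSE. → square planar.
For [Ag(NO2)3(NH3)]^2-: Ligand charges: each nitro (N-bound nitrite) is −1; ammonia is neutral. With an overall charge of −2 the silver centre must be in the +1 oxidation state. Ag sits in group 11, so the d-electron count is 11 − 1 = 10. A d¹⁰ ion has no crystal-field stabilisation preference between square planar and tetrahedral, so four ligands adopt the sterically favoured tetrahedral geometry. → tetrahedral.

[Ag(NO2)3(NH3)]^2-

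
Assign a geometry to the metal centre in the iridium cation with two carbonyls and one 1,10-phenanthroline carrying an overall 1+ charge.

Carbonyl is neutral; 1,10-phenanthroline is neutral; balancing the +1 overall charge requires Ir(I).
Ir sits in group 9, so the d-electron count is 9 − 1 = 8.
Counting donor atoms: 2×carbonyl (monodentate) → 2 donors; 1×1,10-phenanthroline (bidentate) → 2 donors. Coordination number = 4.
A 5d d⁸ ion has a large crystal-field splitting; square planar leaves the high-energy d_{x²−y²} orbital empty and maximises CFSE.

square planar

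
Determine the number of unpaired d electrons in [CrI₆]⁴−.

Summing ligand charges against the −4 overall charge gives an oxidation state of +2 for chromium.
Group 6 minus oxidation state 2 gives a d⁴ configuration.
The spin state decides the count: Iodide is a weak-field ligand for a first-row metal, so the complex is high-spin.
An octahedral high-spin d⁴ ion is t₂g³e_g¹, giving 4 unpaired electrons.

4 unpaired electrons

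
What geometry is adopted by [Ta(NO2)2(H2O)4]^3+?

octahedral

Each nitro (N-bound nitrite) is −1; water is neutral; balancing the +3 overall charge requires Ta(V).
Group 5 minus oxidation state 5 gives a d⁰ configuration.
With 6 monodentate ligands the coordination number is 6.
Six donors around a single metal centre give an octahedral coordination sphere.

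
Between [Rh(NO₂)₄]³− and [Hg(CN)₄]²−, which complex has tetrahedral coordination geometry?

[Hg(CN)₄]²−

For [Rh(NO₂)₄]³−: Summing ligand charges against the −3 overall charge gives an oxidation state of +1 for rhodium. Rhodium is a group-9 element; Rh(I) is therefore d⁸. A 4d d⁸ ion has a large crystal-field splitting; square planar leaves the high-energy d_{x²−y²} orbital empty and maximises CFSE. → square planar.
For [Hg(CN)₄]²−: Each cyanide is −1; balancing the −2 overall charge requires Hg(II). Hg sits in group 12, so the d-electron count is 12 − 2 = 10. A d¹⁰ ion has no crystal-field stabilisation preference between square planar and tetrahedral, so four ligands adopt the sterically favoured tetrahedral geometry. → tetrahedral.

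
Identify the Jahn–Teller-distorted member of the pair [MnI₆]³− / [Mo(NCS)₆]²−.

[MnI₆]³−: Summing ligand charges against the −3 overall charge gives an oxidation state of +3 for manganese. Mn sits in group 7, so the d-electron count is 7 − 3 = 4. Iodide is a weak-field ligand for a first-row metal, so the complex is high-spin. The t₂g³e_g¹ (high-spin) configuration has an unevenly filled e_g set; the Jahn–Teller theorem predicts a tetragonal distortion (typically axial elongation) to lift the degeneracy.
[Mo(NCS)₆]²−: Each isothiocyanate is −1; balancing the −2 overall charge requires Mo(IV). Molybdenum is a group-6 element; Mo(IV) is therefore d². The d² configuration leaves the e_g set evenly filled (or empty) — no strong Jahn–Teller driving force.

[MnI₆]³−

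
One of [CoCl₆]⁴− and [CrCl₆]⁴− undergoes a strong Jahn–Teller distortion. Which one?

[CrCl₆]⁴−

[CoCl₆]⁴−: Ligand charges: each chloride is −1. With an overall charge of −4 the cobalt centre must be in the +2 oxidation state. Co sits in group 9, so the d-electron count is 9 − 2 = 7. Chloride is a weak-field ligand for a first-row metal, so the complex is high-spin. The d⁷ configuration leaves the e_g set evenly filled (or empty) — no strong Jahn–Teller driving force.
[CrCl₆]⁴−: Ligand charges: each chloride is −1. With an overall charge of −4 the chromium centre must be in the +2 oxidation state. Group 6 minus oxidation state 2 gives a d⁴ configuration. Chloride is a weak-field ligand for a first-row metal, so the complex is high-spin. The t₂g³e_g¹ (high-spin) configuration has an unevenly filled e_g set; the Jahn–Teller theorem predicts a tetragonal distortion (typically axial elongation) to lift the degeneracy.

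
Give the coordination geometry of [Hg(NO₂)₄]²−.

Summing ligand charges against the −2 overall charge gives an oxidation state of +2 for mercury.
Hg sits in group 12, so the d-electron count is 12 − 2 = 10.
With 4 monodentate ligands the coordination number is 4.
A d¹⁰ ion has no crystal-field stabilisation preference between square planar and tetrahedral, so four ligands adopt the sterically favoured tetrahedral geometry.

tetrahedral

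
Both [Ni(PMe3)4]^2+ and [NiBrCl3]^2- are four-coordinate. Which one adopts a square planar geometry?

[Ni(PMe3)4]^2+

For [Ni(PMe3)4]^2+: Summing ligand charges against the +2 overall charge gives an oxidation state of +2 for nickel. Nickel is a group-10 element; Ni(II) is therefore d⁸. Trimethylphosphine is a strong-field ligand (high in the spectrochemical series). A 3d d⁸ ion with strong-field ligands gains enough CFSE to favour square planar over tetrahedral. → square planar.
For [NiBrCl3]^2-: Summing ligand charges against the −2 overall charge gives an oxidation state of +2 for nickel. Group 10 minus oxidation state 2 gives a d⁸ configuration. Bromide and chloride are weak-field ligands. With weak-field ligands the CFSE gain from square planar is small, so a 3d d⁸ ion takes the sterically preferred tetrahedral geometry. → tetrahedral.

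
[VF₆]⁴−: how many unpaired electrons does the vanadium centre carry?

3 unpaired electrons

Ligand charges: each fluoride is −1. With an overall charge of −4 the vanadium centre must be in the +2 oxidation state.
V sits in group 5, so the d-electron count is 5 − 2 = 3.
In an octahedral field the d³ configuration is t₂g³e_g⁰ (only one arrangement possible), giving 3 unpaired electrons.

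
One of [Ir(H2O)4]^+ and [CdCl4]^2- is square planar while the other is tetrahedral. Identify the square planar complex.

[Ir(H2O)4]^+

For [Ir(H2O)4]^+: Summing ligand charges against the +1 overall charge gives an oxidation state of +1 for iridium. Group 9 minus oxidation state 1 gives a d⁸ configuration. A 5d d⁸ ion has a large crystal-field splitting; square planar leaves the high-energy d_{x²−y²} orbital empty and maximises CFSE. → square planar.
For [CdCl4]^2-: Ligand charges: each chloride is −1. With an overall charge of −2 the cadmium centre must be in the +2 oxidation state. Cadmium is a group-12 element; Cd(II) is therefore d¹⁰. A d¹⁰ ion has no crystal-field stabilisation preference between square planar and tetrahedral, so four ligands adopt the sterically favoured tetrahedral geometry. → tetrahedral.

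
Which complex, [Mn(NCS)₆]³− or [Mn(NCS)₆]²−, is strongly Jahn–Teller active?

[Mn(NCS)₆]³−: Ligand charges: each isothiocyanate is −1. With an overall charge of −3 the manganese centre must be in the +3 oxidation state. Mn sits in group 7, so the d-electron count is 7 − 3 = 4. Isothiocyanate is a weak-field ligand for a first-row metal, so the complex is high-spin. The t₂g³e_g¹ (high-spin) configuration has an unevenly filled e_g set; the Jahn–Teller theorem predicts a tetragonal distortion (typically axial elongation) to lift the degeneracy.
[Mn(NCS)₆]²−: Ligand charges: each isothiocyanate is −1. With an overall charge of −2 the manganese centre must be in the +4 oxidation state. Mn sits in group 7, so the d-electron count is 7 − 4 = 3. The d³ configuration leaves the e_g set evenly filled (or empty) — no strong Jahn–Teller driving force.

[Mn(NCS)₆]³−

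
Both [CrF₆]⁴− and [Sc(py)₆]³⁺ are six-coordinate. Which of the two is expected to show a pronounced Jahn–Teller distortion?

[CrF₆]⁴−

[CrF₆]⁴−: Summing ligand charges against the −4 overall charge gives an oxidation state of +2 for chromium. Chromium is a group-6 element; Cr(II) is therefore d⁴. Fluoride is a weak-field ligand for a first-row metal, so the complex is high-spin. The t₂g³e_g¹ (high-spin) configuration has an unevenly filled e_g set; the Jahn–Teller theorem predicts a tetragonal distortion (typically axial elongation) to lift the degeneracy.
[Sc(py)₆]³⁺: Ligand charges: pyridine is neutral. With an overall charge of +3 the scandium centre must be in the +3 oxidation state. Group 3 minus oxidation state 3 gives a d⁰ configuration. The d⁰ configuration leaves the e_g set evenly filled (or empty) — no strong Jahn–Teller driving force.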